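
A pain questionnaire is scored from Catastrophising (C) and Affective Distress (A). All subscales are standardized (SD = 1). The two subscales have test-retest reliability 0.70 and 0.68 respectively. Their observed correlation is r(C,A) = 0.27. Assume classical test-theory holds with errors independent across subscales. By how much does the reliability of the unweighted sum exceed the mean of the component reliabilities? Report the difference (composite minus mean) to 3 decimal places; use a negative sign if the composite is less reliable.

Var(sum) = 2 + 0.54 = 2.54; true-score variance = 1.38 + 0.54 = 1.92; composite reliability = 0.7559.
Mean component reliability = 0.6900.
Difference = 0.7559 − 0.6900 = 0.066.

0.066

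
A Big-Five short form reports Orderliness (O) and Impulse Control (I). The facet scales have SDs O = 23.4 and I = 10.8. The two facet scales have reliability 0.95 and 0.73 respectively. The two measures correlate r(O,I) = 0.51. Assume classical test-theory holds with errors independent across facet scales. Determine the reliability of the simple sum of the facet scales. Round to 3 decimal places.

0.936

Var(O+I) = 23.4² + 10.8² + 2·[23.4·10.8·0.51] = 664.2 + 257.774 = 921.974.
Under uncorrelated errors the observed covariances equal the true-score covariances, so only the own-variance terms attenuate.
True-score variance = [23.4²·0.95 + 10.8²·0.73] + 257.774 = 605.329 + 257.774 = 863.104.
Reliability = 863.104 / 921.974 = 0.936.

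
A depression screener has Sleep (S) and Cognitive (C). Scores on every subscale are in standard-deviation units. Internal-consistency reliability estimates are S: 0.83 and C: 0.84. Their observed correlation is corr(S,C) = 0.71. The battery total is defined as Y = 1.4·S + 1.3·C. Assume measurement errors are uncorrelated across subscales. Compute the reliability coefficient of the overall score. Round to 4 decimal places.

0.9032

Var(Y) = 1.4² + 1.3² + 2·[1.82·0.71] = 3.65 + 2.5844 = 6.2344.
Under uncorrelated errors the observed covariances equal the true-score covariances, so only the own-variance terms attenuate.
True-score variance = [1.4²·0.83 + 1.3²·0.84] + 2.5844 = 3.0464 + 2.5844 = 5.6308.
Reliability = 5.6308 / 6.2344 = 0.9032.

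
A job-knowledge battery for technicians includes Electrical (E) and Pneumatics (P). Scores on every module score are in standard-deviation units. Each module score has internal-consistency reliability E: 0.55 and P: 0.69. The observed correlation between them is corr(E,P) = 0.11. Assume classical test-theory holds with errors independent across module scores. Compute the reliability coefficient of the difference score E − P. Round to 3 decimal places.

0.573

Var(E−P) = 1 + 1 − 2·0.11 = 2 − 0.22 = 1.78.
Under uncorrelated errors the observed covariances equal the true-score covariances, so only the own-variance terms attenuate.
True-score variance = [0.55 + 0.69] − 0.22 = 1.24 − 0.22 = 1.02.
Reliability = 1.02 / 1.78 = 0.573.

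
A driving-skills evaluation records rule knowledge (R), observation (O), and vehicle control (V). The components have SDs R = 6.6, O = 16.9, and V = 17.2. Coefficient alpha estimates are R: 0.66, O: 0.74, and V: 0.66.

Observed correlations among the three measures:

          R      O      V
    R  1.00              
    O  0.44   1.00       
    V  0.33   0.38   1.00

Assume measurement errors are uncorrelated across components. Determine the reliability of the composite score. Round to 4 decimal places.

0.8139

Var(R+O+V) = 6.6² + 16.9² + 17.2² + 2·[6.6·16.9·0.44 + 6.6·17.2·0.33 + 16.9·17.2·0.38] = 625.01 + 393.995 = 1019.01.
With uncorrelated errors the cross-covariances are all true-score covariance, so they carry over unchanged; only the diagonal terms shrink to ρᵢσᵢ².
True-score variance = [6.6²·0.66 + 16.9²·0.74 + 17.2²·0.66] + 393.995 = 435.355 + 393.995 = 829.351.
Reliability = 829.351 / 1019.01 = 0.8139.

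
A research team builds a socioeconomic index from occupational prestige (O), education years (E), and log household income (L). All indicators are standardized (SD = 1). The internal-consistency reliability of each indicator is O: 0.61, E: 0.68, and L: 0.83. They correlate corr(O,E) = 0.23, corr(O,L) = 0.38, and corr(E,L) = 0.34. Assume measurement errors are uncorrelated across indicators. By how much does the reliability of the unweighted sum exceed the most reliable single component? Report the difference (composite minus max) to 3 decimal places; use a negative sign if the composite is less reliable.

Var(sum) = 3 + 1.9 = 4.9; true-score variance = 2.12 + 1.9 = 4.02; composite reliability = 0.8204.
Max component reliability = 0.8300.
Difference = 0.8204 − 0.8300 = -0.010.

-0.010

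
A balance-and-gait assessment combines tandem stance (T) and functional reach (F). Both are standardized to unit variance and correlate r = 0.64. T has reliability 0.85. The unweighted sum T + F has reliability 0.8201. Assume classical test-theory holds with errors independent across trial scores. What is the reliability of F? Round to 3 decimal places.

0.560

Var(T+F) = 2 + 2·0.64 = 3.280.
True-score variance = ρ_T + ρ_F + 2·0.64, so 0.8201 = (0.85 + ρ_F + 1.28) / 3.280.
ρ_F = 0.8201·3.280 − 0.85 − 1.28 = 0.560.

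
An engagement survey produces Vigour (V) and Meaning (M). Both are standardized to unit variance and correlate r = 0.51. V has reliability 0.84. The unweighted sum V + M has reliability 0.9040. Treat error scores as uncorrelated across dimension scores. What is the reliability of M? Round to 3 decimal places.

0.870

Var(V+M) = 2 + 2·0.51 = 3.020.
True-score variance = ρ_V + ρ_M + 2·0.51, so 0.9040 = (0.84 + ρ_M + 1.02) / 3.020.
ρ_M = 0.9040·3.020 − 0.84 − 1.02 = 0.870.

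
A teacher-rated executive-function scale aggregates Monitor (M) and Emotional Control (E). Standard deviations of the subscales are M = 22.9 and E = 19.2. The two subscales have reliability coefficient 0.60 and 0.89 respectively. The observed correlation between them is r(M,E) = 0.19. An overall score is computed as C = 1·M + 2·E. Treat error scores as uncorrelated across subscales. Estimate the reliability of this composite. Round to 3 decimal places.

0.841

Var(C) = 22.9² + 2²·19.2² + 2·[2·22.9·19.2·0.19] = 1998.97 + 334.157 = 2333.13.
Because errors are independent across components, Cov(Tᵢ,Tⱼ) = Cov(Xᵢ,Xⱼ); the off-diagonal part of the true-score variance is the same as above.
True-score variance = [22.9²·0.60 + 2²·19.2²·0.89] + 334.157 = 1627 + 334.157 = 1961.16.
Reliability = 1961.16 / 2333.13 = 0.841.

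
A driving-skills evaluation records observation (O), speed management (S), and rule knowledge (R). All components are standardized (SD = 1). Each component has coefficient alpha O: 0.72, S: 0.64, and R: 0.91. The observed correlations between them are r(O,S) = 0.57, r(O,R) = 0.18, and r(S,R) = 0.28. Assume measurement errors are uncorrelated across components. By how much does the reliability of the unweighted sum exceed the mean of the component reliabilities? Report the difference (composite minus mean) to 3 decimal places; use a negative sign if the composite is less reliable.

0.099

Var(sum) = 3 + 2.06 = 5.06; true-score variance = 2.27 + 2.06 = 4.33; composite reliability = 0.8557.
Mean component reliability = 0.7567.
Difference = 0.8557 − 0.7567 = 0.099.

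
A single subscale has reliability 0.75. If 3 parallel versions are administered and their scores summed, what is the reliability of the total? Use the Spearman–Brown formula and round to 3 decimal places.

0.900

ρ_k = kρ / (1 + (k−1)ρ) = 3·0.75 / (1 + 2·0.75) = 2.250 / 2.500 = 0.900.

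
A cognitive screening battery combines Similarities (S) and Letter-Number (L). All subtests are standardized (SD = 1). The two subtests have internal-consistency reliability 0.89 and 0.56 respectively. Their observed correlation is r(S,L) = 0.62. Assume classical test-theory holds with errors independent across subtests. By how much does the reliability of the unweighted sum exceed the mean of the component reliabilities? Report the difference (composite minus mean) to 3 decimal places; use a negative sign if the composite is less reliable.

0.105

Var(sum) = 2 + 1.24 = 3.24; true-score variance = 1.45 + 1.24 = 2.69; composite reliability = 0.8302.
Mean component reliability = 0.7250.
Difference = 0.8302 − 0.7250 = 0.105.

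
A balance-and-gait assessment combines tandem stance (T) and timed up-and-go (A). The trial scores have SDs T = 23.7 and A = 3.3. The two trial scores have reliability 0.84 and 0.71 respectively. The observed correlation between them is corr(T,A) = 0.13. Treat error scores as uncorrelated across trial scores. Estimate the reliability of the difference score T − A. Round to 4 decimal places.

0.8315

Var(T−A) = 23.7² + 3.3² − 2·23.7·3.3·0.13 = 572.58 − 20.3346 = 552.245.
Because errors are independent across components, Cov(Tᵢ,Tⱼ) = Cov(Xᵢ,Xⱼ); the off-diagonal part of the true-score variance is the same as above.
True-score variance = [23.7²·0.84 + 3.3²·0.71] − 20.3346 = 479.551 − 20.3346 = 459.217.
Reliability = 459.217 / 552.245 = 0.8315.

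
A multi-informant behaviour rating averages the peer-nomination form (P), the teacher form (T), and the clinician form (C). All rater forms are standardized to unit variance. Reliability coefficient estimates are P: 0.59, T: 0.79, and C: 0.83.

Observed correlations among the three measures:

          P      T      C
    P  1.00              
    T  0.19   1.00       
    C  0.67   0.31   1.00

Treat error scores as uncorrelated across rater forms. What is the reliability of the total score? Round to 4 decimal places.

Var(P+T+C) = 3 + 2·[0.19 + 0.67 + 0.31] = 3 + 2.34 = 5.34.
Under uncorrelated errors the observed covariances equal the true-score covariances, so only the own-variance terms attenuate.
True-score variance = [0.59 + 0.79 + 0.83] + 2.34 = 2.21 + 2.34 = 4.55.
Reliability = 4.55 / 5.34 = 0.8521.

0.8521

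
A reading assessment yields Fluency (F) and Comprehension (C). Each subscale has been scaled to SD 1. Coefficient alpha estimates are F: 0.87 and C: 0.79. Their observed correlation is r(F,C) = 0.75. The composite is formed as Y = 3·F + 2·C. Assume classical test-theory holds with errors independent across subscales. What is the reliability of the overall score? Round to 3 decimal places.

0.909

Var(Y) = 3² + 2² + 2·[6·0.75] = 13 + 9 = 22.
Under uncorrelated errors the observed covariances equal the true-score covariances, so only the own-variance terms attenuate.
True-score variance = [3²·0.87 + 2²·0.79] + 9 = 10.99 + 9 = 19.99.
Reliability = 19.99 / 22 = 0.909.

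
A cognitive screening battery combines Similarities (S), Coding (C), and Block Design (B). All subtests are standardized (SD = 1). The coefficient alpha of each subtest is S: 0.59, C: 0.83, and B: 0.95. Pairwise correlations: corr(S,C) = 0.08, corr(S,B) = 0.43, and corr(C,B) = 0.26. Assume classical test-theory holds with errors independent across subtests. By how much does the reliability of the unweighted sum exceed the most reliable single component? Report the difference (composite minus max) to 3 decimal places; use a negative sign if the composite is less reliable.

Var(sum) = 3 + 1.54 = 4.54; true-score variance = 2.37 + 1.54 = 3.91; composite reliability = 0.8612.
Max component reliability = 0.9500.
Difference = 0.8612 − 0.9500 = -0.089.

-0.089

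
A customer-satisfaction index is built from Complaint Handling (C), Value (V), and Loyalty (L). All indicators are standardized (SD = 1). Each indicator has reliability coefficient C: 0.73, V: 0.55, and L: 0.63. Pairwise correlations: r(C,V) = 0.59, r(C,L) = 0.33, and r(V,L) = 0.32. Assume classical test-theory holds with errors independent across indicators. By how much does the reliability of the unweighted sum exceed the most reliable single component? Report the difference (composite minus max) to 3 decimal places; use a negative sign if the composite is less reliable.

Var(sum) = 3 + 2.48 = 5.48; true-score variance = 1.91 + 2.48 = 4.39; composite reliability = 0.8011.
Max component reliability = 0.7300.
Difference = 0.8011 − 0.7300 = 0.071.

0.071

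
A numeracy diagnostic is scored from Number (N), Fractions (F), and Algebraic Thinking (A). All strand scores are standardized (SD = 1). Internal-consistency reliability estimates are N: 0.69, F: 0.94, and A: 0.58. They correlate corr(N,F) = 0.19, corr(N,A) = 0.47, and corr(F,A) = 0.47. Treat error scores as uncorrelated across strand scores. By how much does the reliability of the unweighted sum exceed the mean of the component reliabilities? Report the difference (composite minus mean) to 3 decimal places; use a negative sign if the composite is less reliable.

Var(sum) = 3 + 2.26 = 5.26; true-score variance = 2.21 + 2.26 = 4.47; composite reliability = 0.8498.
Mean component reliability = 0.7367.
Difference = 0.8498 − 0.7367 = 0.113.

0.113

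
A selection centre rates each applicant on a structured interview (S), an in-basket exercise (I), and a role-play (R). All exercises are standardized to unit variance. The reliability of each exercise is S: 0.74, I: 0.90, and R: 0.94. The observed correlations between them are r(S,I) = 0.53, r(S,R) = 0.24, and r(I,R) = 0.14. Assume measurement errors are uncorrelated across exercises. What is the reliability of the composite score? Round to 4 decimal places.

Var(S+I+R) = 3 + 2·[0.53 + 0.24 + 0.14] = 3 + 1.82 = 4.82.
Under uncorrelated errors the observed covariances equal the true-score covariances, so only the own-variance terms attenuate.
True-score variance = [0.74 + 0.90 + 0.94] + 1.82 = 2.58 + 1.82 = 4.4.
Reliability = 4.4 / 4.82 = 0.9129.

0.9129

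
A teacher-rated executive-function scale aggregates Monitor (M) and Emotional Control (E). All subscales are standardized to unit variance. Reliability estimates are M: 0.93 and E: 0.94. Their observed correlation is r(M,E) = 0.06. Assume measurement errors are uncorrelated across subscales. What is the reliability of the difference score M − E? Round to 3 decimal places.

Var(M−E) = 1 + 1 − 2·0.06 = 2 − 0.12 = 1.88.
Because errors are independent across components, Cov(Tᵢ,Tⱼ) = Cov(Xᵢ,Xⱼ); the off-diagonal part of the true-score variance is the same as above.
True-score variance = [0.93 + 0.94] − 0.12 = 1.87 − 0.12 = 1.75.
Reliability = 1.75 / 1.88 = 0.931.

0.931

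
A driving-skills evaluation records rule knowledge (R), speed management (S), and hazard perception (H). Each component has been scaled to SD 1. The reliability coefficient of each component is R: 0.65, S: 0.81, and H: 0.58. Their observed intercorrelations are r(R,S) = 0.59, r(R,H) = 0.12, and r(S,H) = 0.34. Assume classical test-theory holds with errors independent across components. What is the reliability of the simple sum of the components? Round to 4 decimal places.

0.8118

Var(R+S+H) = 3 + 2·[0.59 + 0.12 + 0.34] = 3 + 2.1 = 5.1.
With uncorrelated errors the cross-covariances are all true-score covariance, so they carry over unchanged; only the diagonal terms shrink to ρᵢσᵢ².
True-score variance = [0.65 + 0.81 + 0.58] + 2.1 = 2.04 + 2.1 = 4.14.
Reliability = 4.14 / 5.1 = 0.8118.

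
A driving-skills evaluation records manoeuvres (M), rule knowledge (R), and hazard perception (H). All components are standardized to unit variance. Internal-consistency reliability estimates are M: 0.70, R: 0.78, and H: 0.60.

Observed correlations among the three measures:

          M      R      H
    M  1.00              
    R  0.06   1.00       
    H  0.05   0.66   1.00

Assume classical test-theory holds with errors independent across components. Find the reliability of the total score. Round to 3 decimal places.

0.797

Var(M+R+H) = 3 + 2·[0.06 + 0.05 + 0.66] = 3 + 1.54 = 4.54.
Because errors are independent across components, Cov(Tᵢ,Tⱼ) = Cov(Xᵢ,Xⱼ); the off-diagonal part of the true-score variance is the same as above.
True-score variance = [0.70 + 0.78 + 0.60] + 1.54 = 2.08 + 1.54 = 3.62.
Reliability = 3.62 / 4.54 = 0.797.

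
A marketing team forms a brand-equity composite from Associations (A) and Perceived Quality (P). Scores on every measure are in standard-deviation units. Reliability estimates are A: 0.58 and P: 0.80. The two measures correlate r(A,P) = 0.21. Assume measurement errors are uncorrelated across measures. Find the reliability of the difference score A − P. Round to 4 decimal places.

Var(A−P) = 1 + 1 − 2·0.21 = 2 − 0.42 = 1.58.
With uncorrelated errors the cross-covariances are all true-score covariance, so they carry over unchanged; only the diagonal terms shrink to ρᵢσᵢ².
True-score variance = [0.58 + 0.80] − 0.42 = 1.38 − 0.42 = 0.96.
Reliability = 0.96 / 1.58 = 0.6076.

0.6076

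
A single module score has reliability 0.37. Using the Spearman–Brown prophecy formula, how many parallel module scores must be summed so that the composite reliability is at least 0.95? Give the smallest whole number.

33

k ≥ ρ*(1−ρ₁)/(ρ₁(1−ρ*)) = 0.95·0.63 / (0.37·0.05) = 32.351.
Smallest integer k = 33.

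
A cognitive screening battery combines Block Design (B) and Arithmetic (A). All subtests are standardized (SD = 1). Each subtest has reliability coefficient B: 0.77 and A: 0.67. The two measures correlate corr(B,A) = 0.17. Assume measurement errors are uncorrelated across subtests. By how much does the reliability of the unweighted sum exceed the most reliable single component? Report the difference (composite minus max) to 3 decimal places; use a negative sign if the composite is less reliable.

Var(sum) = 2 + 0.34 = 2.34; true-score variance = 1.44 + 0.34 = 1.78; composite reliability = 0.7607.
Max component reliability = 0.7700.
Difference = 0.7607 − 0.7700 = -0.009.

-0.009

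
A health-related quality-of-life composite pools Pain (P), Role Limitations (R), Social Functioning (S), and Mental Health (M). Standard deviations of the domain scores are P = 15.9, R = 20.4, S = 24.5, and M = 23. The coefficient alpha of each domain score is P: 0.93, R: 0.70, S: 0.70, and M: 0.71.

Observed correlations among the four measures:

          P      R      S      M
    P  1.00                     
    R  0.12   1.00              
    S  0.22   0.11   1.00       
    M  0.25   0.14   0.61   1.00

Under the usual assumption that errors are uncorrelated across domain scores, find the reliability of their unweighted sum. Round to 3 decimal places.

0.849

Var(P+R+S+M) = 15.9² + 20.4² + 24.5² + 23² + 2·[15.9·20.4·0.12 + 15.9·24.5·0.22 + 15.9·23·0.25 + 20.4·24.5·0.11 + 20.4·23·0.14 + 24.5·23·0.61] = 1798.22 + 1360.9 = 3159.12.
Under uncorrelated errors the observed covariances equal the true-score covariances, so only the own-variance terms attenuate.
True-score variance = [15.9²·0.93 + 20.4²·0.70 + 24.5²·0.70 + 23²·0.71] + 1360.9 = 1322.19 + 1360.9 = 2683.09.
Reliability = 2683.09 / 3159.12 = 0.849.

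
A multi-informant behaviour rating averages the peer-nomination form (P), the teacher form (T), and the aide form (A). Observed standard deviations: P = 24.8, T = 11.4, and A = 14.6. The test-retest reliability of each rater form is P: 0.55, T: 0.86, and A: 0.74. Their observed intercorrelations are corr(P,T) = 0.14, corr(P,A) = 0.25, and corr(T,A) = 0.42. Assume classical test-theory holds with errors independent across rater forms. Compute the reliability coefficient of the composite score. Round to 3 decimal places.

0.742

Var(P+T+A) = 24.8² + 11.4² + 14.6² + 2·[24.8·11.4·0.14 + 24.8·14.6·0.25 + 11.4·14.6·0.42] = 958.16 + 400.011 = 1358.17.
Because errors are independent across components, Cov(Tᵢ,Tⱼ) = Cov(Xᵢ,Xⱼ); the off-diagonal part of the true-score variance is the same as above.
True-score variance = [24.8²·0.55 + 11.4²·0.86 + 14.6²·0.74] + 400.011 = 607.776 + 400.011 = 1007.79.
Reliability = 1007.79 / 1358.17 = 0.742.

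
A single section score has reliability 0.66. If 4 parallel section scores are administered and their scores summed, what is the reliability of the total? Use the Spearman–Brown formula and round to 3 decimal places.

0.886

ρ_k = kρ / (1 + (k−1)ρ) = 4·0.66 / (1 + 3·0.66) = 2.640 / 2.980 = 0.886.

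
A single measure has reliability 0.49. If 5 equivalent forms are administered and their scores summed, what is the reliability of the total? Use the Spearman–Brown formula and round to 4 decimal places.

0.8277

ρ_k = kρ / (1 + (k−1)ρ) = 5·0.49 / (1 + 4·0.49) = 2.450 / 2.960 = 0.8277.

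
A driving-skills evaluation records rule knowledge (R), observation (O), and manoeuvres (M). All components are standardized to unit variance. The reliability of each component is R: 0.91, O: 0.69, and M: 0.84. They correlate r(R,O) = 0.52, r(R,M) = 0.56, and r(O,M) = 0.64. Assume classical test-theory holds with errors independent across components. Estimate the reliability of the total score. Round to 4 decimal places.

Var(R+O+M) = 3 + 2·[0.52 + 0.56 + 0.64] = 3 + 3.44 = 6.44.
Because errors are independent across components, Cov(Tᵢ,Tⱼ) = Cov(Xᵢ,Xⱼ); the off-diagonal part of the true-score variance is the same as above.
True-score variance = [0.91 + 0.69 + 0.84] + 3.44 = 2.44 + 3.44 = 5.88.
Reliability = 5.88 / 6.44 = 0.9130.

0.9130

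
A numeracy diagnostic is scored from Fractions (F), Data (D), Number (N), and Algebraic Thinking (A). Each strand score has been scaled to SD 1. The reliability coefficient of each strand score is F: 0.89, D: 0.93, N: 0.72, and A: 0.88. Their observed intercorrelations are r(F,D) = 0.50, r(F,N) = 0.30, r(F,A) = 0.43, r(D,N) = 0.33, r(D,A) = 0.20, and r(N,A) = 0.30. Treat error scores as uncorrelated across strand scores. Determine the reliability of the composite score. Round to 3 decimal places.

0.929

Var(F+D+N+A) = 4 + 2·[0.50 + 0.30 + 0.43 + 0.33 + 0.20 + 0.30] = 4 + 4.12 = 8.12.
With uncorrelated errors the cross-covariances are all true-score covariance, so they carry over unchanged; only the diagonal terms shrink to ρᵢσᵢ².
True-score variance = [0.89 + 0.93 + 0.72 + 0.88] + 4.12 = 3.42 + 4.12 = 7.54.
Reliability = 7.54 / 8.12 = 0.929.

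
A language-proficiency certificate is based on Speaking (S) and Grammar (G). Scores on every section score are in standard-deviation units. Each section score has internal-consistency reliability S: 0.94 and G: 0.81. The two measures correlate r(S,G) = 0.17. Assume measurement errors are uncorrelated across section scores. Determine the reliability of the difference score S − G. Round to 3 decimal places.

0.849

Var(S−G) = 1 + 1 − 2·0.17 = 2 − 0.34 = 1.66.
Under uncorrelated errors the observed covariances equal the true-score covariances, so only the own-variance terms attenuate.
True-score variance = [0.94 + 0.81] − 0.34 = 1.75 − 0.34 = 1.41.
Reliability = 1.41 / 1.66 = 0.849.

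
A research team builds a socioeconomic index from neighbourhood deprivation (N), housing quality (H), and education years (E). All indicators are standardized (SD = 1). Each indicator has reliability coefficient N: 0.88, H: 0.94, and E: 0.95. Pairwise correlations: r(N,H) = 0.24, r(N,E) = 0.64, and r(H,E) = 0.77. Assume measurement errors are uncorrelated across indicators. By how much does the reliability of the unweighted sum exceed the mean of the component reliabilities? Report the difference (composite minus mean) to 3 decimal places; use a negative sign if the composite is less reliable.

Var(sum) = 3 + 3.3 = 6.3; true-score variance = 2.77 + 3.3 = 6.07; composite reliability = 0.9635.
Mean component reliability = 0.9233.
Difference = 0.9635 − 0.9233 = 0.040.

0.040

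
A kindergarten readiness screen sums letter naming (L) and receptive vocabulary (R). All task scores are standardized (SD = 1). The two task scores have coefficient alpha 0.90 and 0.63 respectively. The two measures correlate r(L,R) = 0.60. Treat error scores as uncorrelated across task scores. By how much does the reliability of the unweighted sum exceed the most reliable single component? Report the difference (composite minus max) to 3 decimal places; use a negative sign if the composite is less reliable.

-0.047

Var(sum) = 2 + 1.2 = 3.2; true-score variance = 1.53 + 1.2 = 2.73; composite reliability = 0.8531.
Max component reliability = 0.9000.
Difference = 0.8531 − 0.9000 = -0.047.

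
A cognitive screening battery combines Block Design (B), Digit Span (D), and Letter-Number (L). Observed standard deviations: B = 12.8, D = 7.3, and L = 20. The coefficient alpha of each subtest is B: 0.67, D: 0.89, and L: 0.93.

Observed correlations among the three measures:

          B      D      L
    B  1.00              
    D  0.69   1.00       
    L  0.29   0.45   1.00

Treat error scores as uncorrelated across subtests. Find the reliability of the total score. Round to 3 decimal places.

0.914

Var(B+D+L) = 12.8² + 7.3² + 20² + 2·[12.8·7.3·0.69 + 12.8·20·0.29 + 7.3·20·0.45] = 617.13 + 408.827 = 1025.96.
Because errors are independent across components, Cov(Tᵢ,Tⱼ) = Cov(Xᵢ,Xⱼ); the off-diagonal part of the true-score variance is the same as above.
True-score variance = [12.8²·0.67 + 7.3²·0.89 + 20²·0.93] + 408.827 = 529.201 + 408.827 = 938.028.
Reliability = 938.028 / 1025.96 = 0.914.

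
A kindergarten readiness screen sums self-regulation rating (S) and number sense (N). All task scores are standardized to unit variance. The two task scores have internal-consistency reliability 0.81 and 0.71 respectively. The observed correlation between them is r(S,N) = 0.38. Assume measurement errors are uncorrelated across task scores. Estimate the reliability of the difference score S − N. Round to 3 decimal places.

0.613

Var(S−N) = 1 + 1 − 2·0.38 = 2 − 0.76 = 1.24.
With uncorrelated errors the cross-covariances are all true-score covariance, so they carry over unchanged; only the diagonal terms shrink to ρᵢσᵢ².
True-score variance = [0.81 + 0.71] − 0.76 = 1.52 − 0.76 = 0.76.
Reliability = 0.76 / 1.24 = 0.613.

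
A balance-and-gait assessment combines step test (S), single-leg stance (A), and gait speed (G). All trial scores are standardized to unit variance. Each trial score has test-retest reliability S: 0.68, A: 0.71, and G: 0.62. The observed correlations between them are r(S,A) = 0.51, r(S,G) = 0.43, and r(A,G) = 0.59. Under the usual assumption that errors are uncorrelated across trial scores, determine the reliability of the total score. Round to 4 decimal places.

0.8366

Var(S+A+G) = 3 + 2·[0.51 + 0.43 + 0.59] = 3 + 3.06 = 6.06.
With uncorrelated errors the cross-covariances are all true-score covariance, so they carry over unchanged; only the diagonal terms shrink to ρᵢσᵢ².
True-score variance = [0.68 + 0.71 + 0.62] + 3.06 = 2.01 + 3.06 = 5.07.
Reliability = 5.07 / 6.06 = 0.8366.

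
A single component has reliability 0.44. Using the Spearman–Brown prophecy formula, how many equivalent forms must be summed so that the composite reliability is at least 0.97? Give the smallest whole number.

42

k ≥ ρ*(1−ρ₁)/(ρ₁(1−ρ*)) = 0.97·0.56 / (0.44·0.03) = 41.152.
Smallest integer k = 42.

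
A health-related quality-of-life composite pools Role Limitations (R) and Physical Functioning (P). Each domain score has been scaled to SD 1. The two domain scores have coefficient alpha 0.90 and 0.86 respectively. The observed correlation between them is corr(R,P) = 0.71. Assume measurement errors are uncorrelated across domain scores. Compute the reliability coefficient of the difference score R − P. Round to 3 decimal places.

Var(R−P) = 1 + 1 − 2·0.71 = 2 − 1.42 = 0.58.
Under uncorrelated errors the observed covariances equal the true-score covariances, so only the own-variance terms attenuate.
True-score variance = [0.90 + 0.86] − 1.42 = 1.76 − 1.42 = 0.34.
Reliability = 0.34 / 0.58 = 0.586.

0.586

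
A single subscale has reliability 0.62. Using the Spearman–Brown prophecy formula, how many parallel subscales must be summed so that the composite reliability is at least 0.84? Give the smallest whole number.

k ≥ ρ*(1−ρ₁)/(ρ₁(1−ρ*)) = 0.84·0.38 / (0.62·0.16) = 3.218.
Smallest integer k = 4.

4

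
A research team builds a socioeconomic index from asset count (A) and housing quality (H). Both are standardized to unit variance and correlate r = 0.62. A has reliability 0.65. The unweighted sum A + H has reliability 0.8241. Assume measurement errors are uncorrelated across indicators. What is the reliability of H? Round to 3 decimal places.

Var(A+H) = 2 + 2·0.62 = 3.240.
True-score variance = ρ_A + ρ_H + 2·0.62, so 0.8241 = (0.65 + ρ_H + 1.24) / 3.240.
ρ_H = 0.8241·3.240 − 0.65 − 1.24 = 0.780.

0.780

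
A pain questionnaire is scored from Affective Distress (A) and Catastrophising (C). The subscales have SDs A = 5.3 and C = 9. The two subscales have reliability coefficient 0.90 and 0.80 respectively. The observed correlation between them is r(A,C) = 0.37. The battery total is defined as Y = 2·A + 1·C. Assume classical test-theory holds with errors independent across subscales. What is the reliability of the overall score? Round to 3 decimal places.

Var(Y) = 2²·5.3² + 9² + 2·[2·5.3·9·0.37] = 193.36 + 70.596 = 263.956.
Because errors are independent across components, Cov(Tᵢ,Tⱼ) = Cov(Xᵢ,Xⱼ); the off-diagonal part of the true-score variance is the same as above.
True-score variance = [2²·5.3²·0.90 + 9²·0.80] + 70.596 = 165.924 + 70.596 = 236.52.
Reliability = 236.52 / 263.956 = 0.896.

0.896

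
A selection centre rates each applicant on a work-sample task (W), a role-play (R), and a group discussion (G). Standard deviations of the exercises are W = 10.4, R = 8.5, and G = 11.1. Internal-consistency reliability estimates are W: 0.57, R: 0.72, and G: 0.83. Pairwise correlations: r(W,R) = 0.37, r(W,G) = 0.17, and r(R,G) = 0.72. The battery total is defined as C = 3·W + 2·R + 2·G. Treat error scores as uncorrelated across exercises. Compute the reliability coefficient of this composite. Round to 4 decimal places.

Var(C) = 3²·10.4² + 2²·8.5² + 2²·11.1² + 2·[6·10.4·8.5·0.37 + 6·10.4·11.1·0.17 + 4·8.5·11.1·0.72] = 1755.28 + 1171.45 = 2926.73.
With uncorrelated errors the cross-covariances are all true-score covariance, so they carry over unchanged; only the diagonal terms shrink to ρᵢσᵢ².
True-score variance = [3²·10.4²·0.57 + 2²·8.5²·0.72 + 2²·11.1²·0.83] + 1171.45 = 1172 + 1171.45 = 2343.45.
Reliability = 2343.45 / 2926.73 = 0.8007.

0.8007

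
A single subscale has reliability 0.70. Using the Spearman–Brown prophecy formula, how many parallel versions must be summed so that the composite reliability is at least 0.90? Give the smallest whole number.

4

k ≥ ρ*(1−ρ₁)/(ρ₁(1−ρ*)) = 0.90·0.30 / (0.70·0.10) = 3.857.
Smallest integer k = 4.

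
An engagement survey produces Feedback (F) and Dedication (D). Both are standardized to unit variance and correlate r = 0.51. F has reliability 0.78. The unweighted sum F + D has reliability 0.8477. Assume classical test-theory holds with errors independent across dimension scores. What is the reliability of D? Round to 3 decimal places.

Var(F+D) = 2 + 2·0.51 = 3.020.
True-score variance = ρ_F + ρ_D + 2·0.51, so 0.8477 = (0.78 + ρ_D + 1.02) / 3.020.
ρ_D = 0.8477·3.020 − 0.78 − 1.02 = 0.760.

0.760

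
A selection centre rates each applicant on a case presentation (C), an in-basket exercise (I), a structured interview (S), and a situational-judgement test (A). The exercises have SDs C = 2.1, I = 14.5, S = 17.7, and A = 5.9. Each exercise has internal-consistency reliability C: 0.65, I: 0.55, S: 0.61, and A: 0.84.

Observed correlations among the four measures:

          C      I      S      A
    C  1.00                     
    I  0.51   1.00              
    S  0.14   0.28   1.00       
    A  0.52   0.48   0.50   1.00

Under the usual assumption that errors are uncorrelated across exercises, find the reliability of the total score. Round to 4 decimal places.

0.7637

Var(C+I+S+A) = 2.1² + 14.5² + 17.7² + 5.9² + 2·[2.1·14.5·0.51 + 2.1·17.7·0.14 + 2.1·5.9·0.52 + 14.5·17.7·0.28 + 14.5·5.9·0.48 + 17.7·5.9·0.50] = 562.76 + 384.634 = 947.394.
Under uncorrelated errors the observed covariances equal the true-score covariances, so only the own-variance terms attenuate.
True-score variance = [2.1²·0.65 + 14.5²·0.55 + 17.7²·0.61 + 5.9²·0.84] + 384.634 = 338.851 + 384.634 = 723.486.
Reliability = 723.486 / 947.394 = 0.7637.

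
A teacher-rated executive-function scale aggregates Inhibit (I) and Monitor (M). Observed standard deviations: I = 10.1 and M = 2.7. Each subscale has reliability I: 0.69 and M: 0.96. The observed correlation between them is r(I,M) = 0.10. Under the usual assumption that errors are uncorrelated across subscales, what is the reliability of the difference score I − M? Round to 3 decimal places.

0.693

Var(I−M) = 10.1² + 2.7² − 2·10.1·2.7·0.10 = 109.3 − 5.454 = 103.846.
Because errors are independent across components, Cov(Tᵢ,Tⱼ) = Cov(Xᵢ,Xⱼ); the off-diagonal part of the true-score variance is the same as above.
True-score variance = [10.1²·0.69 + 2.7²·0.96] − 5.454 = 77.3853 − 5.454 = 71.9313.
Reliability = 71.9313 / 103.846 = 0.693.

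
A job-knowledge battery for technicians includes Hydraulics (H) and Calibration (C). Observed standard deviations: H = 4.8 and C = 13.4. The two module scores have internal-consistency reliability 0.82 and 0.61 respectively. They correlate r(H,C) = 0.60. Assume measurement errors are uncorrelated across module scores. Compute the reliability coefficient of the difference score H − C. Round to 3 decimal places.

0.409

Var(H−C) = 4.8² + 13.4² − 2·4.8·13.4·0.60 = 202.6 − 77.184 = 125.416.
Under uncorrelated errors the observed covariances equal the true-score covariances, so only the own-variance terms attenuate.
True-score variance = [4.8²·0.82 + 13.4²·0.61] − 77.184 = 128.424 − 77.184 = 51.2404.
Reliability = 51.2404 / 125.416 = 0.409.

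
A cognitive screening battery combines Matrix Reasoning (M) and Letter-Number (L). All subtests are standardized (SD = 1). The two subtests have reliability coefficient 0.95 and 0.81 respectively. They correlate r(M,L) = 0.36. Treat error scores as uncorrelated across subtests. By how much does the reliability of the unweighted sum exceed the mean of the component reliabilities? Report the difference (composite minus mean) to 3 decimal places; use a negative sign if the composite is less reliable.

Var(sum) = 2 + 0.72 = 2.72; true-score variance = 1.76 + 0.72 = 2.48; composite reliability = 0.9118.
Mean component reliability = 0.8800.
Difference = 0.9118 − 0.8800 = 0.032.

0.032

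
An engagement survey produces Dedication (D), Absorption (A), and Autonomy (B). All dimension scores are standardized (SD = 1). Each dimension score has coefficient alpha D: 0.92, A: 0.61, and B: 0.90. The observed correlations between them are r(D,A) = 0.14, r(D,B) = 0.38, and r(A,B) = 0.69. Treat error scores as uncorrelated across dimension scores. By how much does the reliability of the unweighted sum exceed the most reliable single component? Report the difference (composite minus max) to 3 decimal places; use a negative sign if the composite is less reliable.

Var(sum) = 3 + 2.42 = 5.42; true-score variance = 2.43 + 2.42 = 4.85; composite reliability = 0.8948.
Max component reliability = 0.9200.
Difference = 0.8948 − 0.9200 = -0.025.

-0.025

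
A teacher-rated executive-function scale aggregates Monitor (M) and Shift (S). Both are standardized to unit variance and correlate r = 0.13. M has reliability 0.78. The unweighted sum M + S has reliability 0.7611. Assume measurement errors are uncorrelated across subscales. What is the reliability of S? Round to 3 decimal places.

Var(M+S) = 2 + 2·0.13 = 2.260.
True-score variance = ρ_M + ρ_S + 2·0.13, so 0.7611 = (0.78 + ρ_S + 0.26) / 2.260.
ρ_S = 0.7611·2.260 − 0.78 − 0.26 = 0.680.

0.680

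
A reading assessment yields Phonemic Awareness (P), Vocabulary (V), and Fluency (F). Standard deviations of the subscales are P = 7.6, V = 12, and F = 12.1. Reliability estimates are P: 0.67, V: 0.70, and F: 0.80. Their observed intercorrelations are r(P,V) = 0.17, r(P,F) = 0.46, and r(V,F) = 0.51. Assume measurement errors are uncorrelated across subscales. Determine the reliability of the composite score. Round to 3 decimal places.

Var(P+V+F) = 7.6² + 12² + 12.1² + 2·[7.6·12·0.17 + 7.6·12.1·0.46 + 12·12.1·0.51] = 348.17 + 263.715 = 611.885.
Under uncorrelated errors the observed covariances equal the true-score covariances, so only the own-variance terms attenuate.
True-score variance = [7.6²·0.67 + 12²·0.70 + 12.1²·0.80] + 263.715 = 256.627 + 263.715 = 520.342.
Reliability = 520.342 / 611.885 = 0.850.

0.850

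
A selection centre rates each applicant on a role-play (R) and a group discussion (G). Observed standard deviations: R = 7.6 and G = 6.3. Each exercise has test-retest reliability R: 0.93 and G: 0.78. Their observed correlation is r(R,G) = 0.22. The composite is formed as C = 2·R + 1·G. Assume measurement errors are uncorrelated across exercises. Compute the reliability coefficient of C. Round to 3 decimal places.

0.920

Var(C) = 2²·7.6² + 6.3² + 2·[2·7.6·6.3·0.22] = 270.73 + 42.1344 = 312.864.
Under uncorrelated errors the observed covariances equal the true-score covariances, so only the own-variance terms attenuate.
True-score variance = [2²·7.6²·0.93 + 6.3²·0.78] + 42.1344 = 245.825 + 42.1344 = 287.96.
Reliability = 287.96 / 312.864 = 0.920.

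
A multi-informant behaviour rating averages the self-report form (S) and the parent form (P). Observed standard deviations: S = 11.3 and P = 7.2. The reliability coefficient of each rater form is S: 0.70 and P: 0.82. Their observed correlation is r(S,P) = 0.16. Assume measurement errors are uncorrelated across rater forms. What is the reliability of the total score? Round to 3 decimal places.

0.768

Var(S+P) = 11.3² + 7.2² + 2·[11.3·7.2·0.16] = 179.53 + 26.0352 = 205.565.
Because errors are independent across components, Cov(Tᵢ,Tⱼ) = Cov(Xᵢ,Xⱼ); the off-diagonal part of the true-score variance is the same as above.
True-score variance = [11.3²·0.70 + 7.2²·0.82] + 26.0352 = 131.892 + 26.0352 = 157.927.
Reliability = 157.927 / 205.565 = 0.768.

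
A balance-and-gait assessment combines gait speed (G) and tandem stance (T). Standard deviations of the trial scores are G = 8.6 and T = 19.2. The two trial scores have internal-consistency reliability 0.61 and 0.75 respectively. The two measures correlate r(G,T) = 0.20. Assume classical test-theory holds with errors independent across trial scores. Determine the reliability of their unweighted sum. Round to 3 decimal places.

0.762

Var(G+T) = 8.6² + 19.2² + 2·[8.6·19.2·0.20] = 442.6 + 66.048 = 508.648.
Under uncorrelated errors the observed covariances equal the true-score covariances, so only the own-variance terms attenuate.
True-score variance = [8.6²·0.61 + 19.2²·0.75] + 66.048 = 321.596 + 66.048 = 387.644.
Reliability = 387.644 / 508.648 = 0.762.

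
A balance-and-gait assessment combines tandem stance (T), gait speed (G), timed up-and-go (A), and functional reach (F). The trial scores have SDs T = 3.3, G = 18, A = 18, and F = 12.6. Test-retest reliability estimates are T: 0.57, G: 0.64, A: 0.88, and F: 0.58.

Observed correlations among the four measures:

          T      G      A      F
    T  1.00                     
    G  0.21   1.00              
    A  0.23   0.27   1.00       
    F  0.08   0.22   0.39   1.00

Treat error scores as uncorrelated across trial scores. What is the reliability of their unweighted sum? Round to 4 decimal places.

0.8292

Var(T+G+A+F) = 3.3² + 18² + 18² + 12.6² + 2·[3.3·18·0.21 + 3.3·18·0.23 + 3.3·12.6·0.08 + 18·18·0.27 + 18·12.6·0.22 + 18·12.6·0.39] = 817.65 + 510.581 = 1328.23.
With uncorrelated errors the cross-covariances are all true-score covariance, so they carry over unchanged; only the diagonal terms shrink to ρᵢσᵢ².
True-score variance = [3.3²·0.57 + 18²·0.64 + 18²·0.88 + 12.6²·0.58] + 510.581 = 590.768 + 510.581 = 1101.35.
Reliability = 1101.35 / 1328.23 = 0.8292.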